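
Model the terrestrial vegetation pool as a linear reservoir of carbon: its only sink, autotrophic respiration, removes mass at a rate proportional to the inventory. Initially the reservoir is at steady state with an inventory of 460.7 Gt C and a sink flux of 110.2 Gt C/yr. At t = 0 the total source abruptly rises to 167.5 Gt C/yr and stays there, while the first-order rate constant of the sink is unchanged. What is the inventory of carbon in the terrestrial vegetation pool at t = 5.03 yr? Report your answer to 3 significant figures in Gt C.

τ = M₀/F₀ = 460.7/110.2 = 4.181 yr; rate constant k = 1/τ.
New steady state M_∞ = F₁/k = F₁·τ = 167.5 × 4.181 = 700.25 Gt C.
M(t) = M_∞ + (M₀ − M_∞)·e^(−t/τ); t/τ = 5.03/4.181 = 1.203, so e^(−t/τ) = 0.3002.
M(t) = 700.25 − 239.5 × 0.3002 = 628.33 Gt C.

628 Gt C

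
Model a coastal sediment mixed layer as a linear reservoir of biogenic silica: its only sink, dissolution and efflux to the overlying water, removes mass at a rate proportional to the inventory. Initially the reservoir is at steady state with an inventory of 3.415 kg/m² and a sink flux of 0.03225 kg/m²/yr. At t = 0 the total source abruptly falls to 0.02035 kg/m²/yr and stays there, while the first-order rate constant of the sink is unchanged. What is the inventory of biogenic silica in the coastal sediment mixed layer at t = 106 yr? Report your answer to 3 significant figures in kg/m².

The sink rate constant is k = F₀/M₀ = 0.03225/3.415 = 0.009444 yr⁻¹.
Solving dM/dt = F₁ − kM with M(0) = M₀ gives M(t) = F₁/k + (M₀ − F₁/k)·e^(−kt).
F₁/k = 0.02035/0.009444 = 2.1549 kg/m²; kt = 0.009444 × 106 = 1.001, e^(−kt) = 0.3675.
M(106) = 2.1549 + (3.415 − 2.1549) × 0.3675 = 2.1549 + 0.4631 = 2.6180 kg/m².

2.62 kg/m²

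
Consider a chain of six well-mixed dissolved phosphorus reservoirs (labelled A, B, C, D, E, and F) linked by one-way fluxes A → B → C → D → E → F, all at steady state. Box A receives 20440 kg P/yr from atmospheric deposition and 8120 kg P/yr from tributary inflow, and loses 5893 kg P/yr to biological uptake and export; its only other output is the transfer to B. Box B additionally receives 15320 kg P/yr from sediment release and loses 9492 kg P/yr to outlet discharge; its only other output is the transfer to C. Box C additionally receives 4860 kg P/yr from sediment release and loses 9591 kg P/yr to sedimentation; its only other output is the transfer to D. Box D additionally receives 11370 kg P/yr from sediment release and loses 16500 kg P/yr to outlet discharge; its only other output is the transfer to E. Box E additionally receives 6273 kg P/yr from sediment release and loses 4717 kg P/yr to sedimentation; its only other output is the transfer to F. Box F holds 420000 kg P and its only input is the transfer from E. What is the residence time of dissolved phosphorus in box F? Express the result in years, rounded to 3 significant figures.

Box A: F(A→B) = (20440 + 8120) − 5893 = 22667 kg P/yr.
Box B: F(B→C) = (22667 + 15320) − 9492 = 28495 kg P/yr.
Box C: F(C→D) = (28495 + 4860) − 9591 = 23764 kg P/yr.
Box D: F(D→E) = (23764 + 11370) − 16500 = 18634 kg P/yr.
Box E: F(E→F) = (18634 + 6273) − 4717 = 20190 kg P/yr.
Box F throughput = its input = 20190 kg P/yr; τ = 420000 / 20190 = 20.80 yr.

20.8 yr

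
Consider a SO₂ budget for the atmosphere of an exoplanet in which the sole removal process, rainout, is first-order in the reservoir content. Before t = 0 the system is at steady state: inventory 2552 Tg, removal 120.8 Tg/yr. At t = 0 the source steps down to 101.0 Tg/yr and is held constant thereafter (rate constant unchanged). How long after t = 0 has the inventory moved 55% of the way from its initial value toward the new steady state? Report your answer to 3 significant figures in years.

16.9 yr

τ = M₀/F₀ = 2552/120.8 = 21.13 yr.
The remaining gap fraction is e^(−t/τ); 55% covered ⇒ e^(−t/τ) = 0.450.
t = −τ ln(0.450) = 21.13 × 0.7985 = 16.87 yr.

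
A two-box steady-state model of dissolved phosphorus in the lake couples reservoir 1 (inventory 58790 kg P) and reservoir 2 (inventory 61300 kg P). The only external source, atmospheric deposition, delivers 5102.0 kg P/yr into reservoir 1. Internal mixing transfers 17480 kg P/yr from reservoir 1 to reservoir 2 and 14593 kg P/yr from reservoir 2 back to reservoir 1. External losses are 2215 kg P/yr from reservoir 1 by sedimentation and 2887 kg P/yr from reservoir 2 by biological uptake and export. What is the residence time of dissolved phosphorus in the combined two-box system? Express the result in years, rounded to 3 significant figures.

23.5 yr

Residence time in the combined system uses the total inventory and the total *external* removal — internal exchanges between the two boxes cancel.
M_total = 58790 + 61300 = 120090 kg P.
ΣF_external_out = 2215 + 2887 = 5102.0 kg P/yr.
τ = M_total / ΣF_ext = 120090 / 5102.0 = 23.54 yr.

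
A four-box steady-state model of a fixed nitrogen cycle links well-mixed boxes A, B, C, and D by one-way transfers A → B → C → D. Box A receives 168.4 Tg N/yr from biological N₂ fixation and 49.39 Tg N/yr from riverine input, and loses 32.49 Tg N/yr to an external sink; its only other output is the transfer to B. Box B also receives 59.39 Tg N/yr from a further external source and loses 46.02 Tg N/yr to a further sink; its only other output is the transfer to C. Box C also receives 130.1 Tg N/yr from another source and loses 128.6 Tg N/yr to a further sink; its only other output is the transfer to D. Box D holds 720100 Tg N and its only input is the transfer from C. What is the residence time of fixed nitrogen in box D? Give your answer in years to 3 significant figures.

Box A: F(A→B) = (168.4 + 49.39) − 32.49 = 185.30 Tg N/yr.
Box B: F(B→C) = (185.30 + 59.39) − 46.02 = 198.67 Tg N/yr.
Box C: F(C→D) = (198.67 + 130.1) − 128.6 = 200.17 Tg N/yr.
Box D throughput = its input = 200.17 Tg N/yr; τ = 720100 / 200.17 = 3597 yr.

3600 yr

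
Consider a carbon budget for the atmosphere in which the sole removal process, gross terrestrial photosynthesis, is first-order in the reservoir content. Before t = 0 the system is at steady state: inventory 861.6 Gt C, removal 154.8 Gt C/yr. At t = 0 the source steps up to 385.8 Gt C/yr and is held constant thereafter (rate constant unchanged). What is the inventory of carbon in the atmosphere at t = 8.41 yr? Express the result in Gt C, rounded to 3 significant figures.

1860 Gt C

The sink rate constant is k = F₀/M₀ = 154.8/861.6 = 0.1797 yr⁻¹.
Solving dM/dt = F₁ − kM with M(0) = M₀ gives M(t) = F₁/k + (M₀ − F₁/k)·e^(−kt).
F₁/k = 385.8/0.1797 = 2147.3 Gt C; kt = 0.1797 × 8.41 = 1.511, e^(−kt) = 0.2207.
M(8.41) = 2147.3 + (861.6 − 2147.3) × 0.2207 = 2147.3 − 283.7 = 1863.6 Gt C.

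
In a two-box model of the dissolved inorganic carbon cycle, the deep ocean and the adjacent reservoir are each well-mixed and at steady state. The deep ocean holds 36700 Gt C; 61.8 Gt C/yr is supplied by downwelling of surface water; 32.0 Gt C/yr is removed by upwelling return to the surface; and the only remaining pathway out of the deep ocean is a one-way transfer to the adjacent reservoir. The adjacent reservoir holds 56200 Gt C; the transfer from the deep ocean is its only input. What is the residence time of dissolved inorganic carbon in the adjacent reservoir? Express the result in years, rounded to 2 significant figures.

1900 yr

Balance the deep ocean: ΣF_in = 61.800 Gt C/yr.
Transfer to the adjacent reservoir = ΣF_in − (32.0) = 29.800 Gt C/yr.
At steady state the output of the adjacent reservoir equals its input, 29.800 Gt C/yr.
τ = M / F = 56200 / 29.800 = 1886 yr.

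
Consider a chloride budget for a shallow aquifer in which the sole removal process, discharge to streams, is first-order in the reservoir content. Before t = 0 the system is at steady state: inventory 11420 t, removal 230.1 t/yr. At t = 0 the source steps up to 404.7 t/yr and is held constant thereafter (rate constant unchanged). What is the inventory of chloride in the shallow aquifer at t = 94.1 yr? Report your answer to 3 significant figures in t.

The sink rate constant is k = F₀/M₀ = 230.1/11420 = 0.02015 yr⁻¹.
Solving dM/dt = F₁ − kM with M(0) = M₀ gives M(t) = F₁/k + (M₀ − F₁/k)·e^(−kt).
F₁/k = 404.7/0.02015 = 20086 t; kt = 0.02015 × 94.1 = 1.896, e^(−kt) = 0.1502.
M(94.1) = 20086 + (11420 − 20086) × 0.1502 = 20086 − 1301 = 18784 t.

18800 t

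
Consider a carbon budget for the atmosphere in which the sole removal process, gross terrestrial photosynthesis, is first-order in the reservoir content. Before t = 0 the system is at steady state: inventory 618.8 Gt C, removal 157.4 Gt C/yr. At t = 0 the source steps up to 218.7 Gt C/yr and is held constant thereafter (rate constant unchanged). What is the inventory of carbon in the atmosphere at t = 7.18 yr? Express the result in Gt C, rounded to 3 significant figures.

821 Gt C

Residence time τ = M₀/F₀ = 3.931 yr. The eventual steady state is M_∞ = M₀·(F₁/F₀) = 618.8 × 218.7/157.4 = 859.79 Gt C.
The anomaly ΔM(t) = M(t) − M_∞ decays as ΔM₀·e^(−t/τ) with ΔM₀ = 618.8 − 859.79 = −241.0 Gt C.
At t = 7.18 yr, e^(−t/τ) = e^(−1.826) = 0.1610, so ΔM = −38.80 Gt C and M = 859.79 − 38.80 = 820.99 Gt C.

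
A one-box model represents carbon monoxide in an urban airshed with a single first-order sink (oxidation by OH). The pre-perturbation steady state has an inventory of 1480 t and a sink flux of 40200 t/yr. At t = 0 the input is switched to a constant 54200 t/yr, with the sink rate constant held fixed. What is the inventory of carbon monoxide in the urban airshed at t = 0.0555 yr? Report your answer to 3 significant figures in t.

τ = M₀/F₀ = 1480/40200 = 0.03682 yr; rate constant k = 1/τ.
New steady state M_∞ = F₁/k = F₁·τ = 54200 × 0.03682 = 1995.4 t.
M(t) = M_∞ + (M₀ − M_∞)·e^(−t/τ); t/τ = 0.0555/0.03682 = 1.507, so e^(−t/τ) = 0.2215.
M(t) = 1995.4 − 515.4 × 0.2215 = 1881.3 t.

1880 t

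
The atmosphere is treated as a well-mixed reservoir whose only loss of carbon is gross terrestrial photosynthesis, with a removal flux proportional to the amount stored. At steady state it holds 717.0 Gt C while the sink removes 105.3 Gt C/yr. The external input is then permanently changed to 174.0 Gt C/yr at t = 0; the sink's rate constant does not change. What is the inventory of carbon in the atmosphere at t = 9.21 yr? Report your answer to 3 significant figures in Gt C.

1060 Gt C

τ = M₀/F₀ = 717.0/105.3 = 6.809 yr; rate constant k = 1/τ.
New steady state M_∞ = F₁/k = F₁·τ = 174.0 × 6.809 = 1184.8 Gt C.
M(t) = M_∞ + (M₀ − M_∞)·e^(−t/τ); t/τ = 9.21/6.809 = 1.353, so e^(−t/τ) = 0.2586.
M(t) = 1184.8 − 467.8 × 0.2586 = 1063.8 Gt C.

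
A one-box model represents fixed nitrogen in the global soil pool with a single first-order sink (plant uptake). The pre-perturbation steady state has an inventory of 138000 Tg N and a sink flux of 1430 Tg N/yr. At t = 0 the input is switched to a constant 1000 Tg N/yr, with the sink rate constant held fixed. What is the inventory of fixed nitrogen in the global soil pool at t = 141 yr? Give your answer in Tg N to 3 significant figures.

Residence time τ = M₀/F₀ = 96.50 yr. The eventual steady state is M_∞ = M₀·(F₁/F₀) = 138000 × 1000/1430 = 96503 Tg N.
The anomaly ΔM(t) = M(t) − M_∞ decays as ΔM₀·e^(−t/τ) with ΔM₀ = 138000 − 96503 = 41500 Tg N.
At t = 141 yr, e^(−t/τ) = e^(−1.461) = 0.2320, so ΔM = 9627 Tg N and M = 96503 + 9627 = 106130 Tg N.

106000 Tg N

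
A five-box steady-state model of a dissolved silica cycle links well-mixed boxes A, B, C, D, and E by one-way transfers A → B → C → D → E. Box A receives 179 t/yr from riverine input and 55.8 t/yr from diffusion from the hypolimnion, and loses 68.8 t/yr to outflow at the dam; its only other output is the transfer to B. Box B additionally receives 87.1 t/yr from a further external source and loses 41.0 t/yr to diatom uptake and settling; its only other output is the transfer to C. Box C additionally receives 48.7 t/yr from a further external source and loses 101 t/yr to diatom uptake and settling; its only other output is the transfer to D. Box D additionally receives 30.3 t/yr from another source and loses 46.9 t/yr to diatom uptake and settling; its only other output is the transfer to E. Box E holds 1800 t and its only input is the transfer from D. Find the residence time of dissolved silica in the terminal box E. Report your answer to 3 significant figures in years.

12.6 yr

Box A: F(A→B) = (179 + 55.8) − 68.8 = 166.00 t/yr.
Box B: F(B→C) = (166.00 + 87.1) − 41.0 = 212.10 t/yr.
Box C: F(C→D) = (212.10 + 48.7) − 101 = 159.80 t/yr.
Box D: F(D→E) = (159.80 + 30.3) − 46.9 = 143.20 t/yr.
Box E throughput = its input = 143.20 t/yr; τ = 1800 / 143.20 = 12.57 yr.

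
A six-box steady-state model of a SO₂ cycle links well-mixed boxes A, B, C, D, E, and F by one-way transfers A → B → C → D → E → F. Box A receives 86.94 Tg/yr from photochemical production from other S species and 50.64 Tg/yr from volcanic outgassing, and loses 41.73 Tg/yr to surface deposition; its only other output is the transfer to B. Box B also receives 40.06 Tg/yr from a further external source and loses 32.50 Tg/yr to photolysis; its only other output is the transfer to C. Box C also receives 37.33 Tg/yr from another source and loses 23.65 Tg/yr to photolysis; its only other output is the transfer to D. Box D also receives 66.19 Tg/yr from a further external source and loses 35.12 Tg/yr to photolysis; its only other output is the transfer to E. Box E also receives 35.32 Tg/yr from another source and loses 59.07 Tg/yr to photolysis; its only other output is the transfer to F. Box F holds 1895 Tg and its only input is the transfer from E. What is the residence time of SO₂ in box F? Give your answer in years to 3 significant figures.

15.2 yr

Box A: F(A→B) = (86.94 + 50.64) − 41.73 = 95.850 Tg/yr.
Box B: F(B→C) = (95.850 + 40.06) − 32.50 = 103.41 Tg/yr.
Box C: F(C→D) = (103.41 + 37.33) − 23.65 = 117.09 Tg/yr.
Box D: F(D→E) = (117.09 + 66.19) − 35.12 = 148.16 Tg/yr.
Box E: F(E→F) = (148.16 + 35.32) − 59.07 = 124.41 Tg/yr.
Box F throughput = its input = 124.41 Tg/yr; τ = 1895 / 124.41 = 15.23 yr.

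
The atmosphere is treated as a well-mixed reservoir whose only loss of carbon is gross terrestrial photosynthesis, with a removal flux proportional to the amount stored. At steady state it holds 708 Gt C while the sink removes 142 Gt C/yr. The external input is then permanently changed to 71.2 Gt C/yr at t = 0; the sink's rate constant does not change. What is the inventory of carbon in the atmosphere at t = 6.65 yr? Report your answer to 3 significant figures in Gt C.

448 Gt C

The sink rate constant is k = F₀/M₀ = 142/708 = 0.2006 yr⁻¹.
Solving dM/dt = F₁ − kM with M(0) = M₀ gives M(t) = F₁/k + (M₀ − F₁/k)·e^(−kt).
F₁/k = 71.2/0.2006 = 355.00 Gt C; kt = 0.2006 × 6.65 = 1.334, e^(−kt) = 0.2635.
M(6.65) = 355.00 + (708 − 355.00) × 0.2635 = 355.00 + 93.01 = 448.01 Gt C.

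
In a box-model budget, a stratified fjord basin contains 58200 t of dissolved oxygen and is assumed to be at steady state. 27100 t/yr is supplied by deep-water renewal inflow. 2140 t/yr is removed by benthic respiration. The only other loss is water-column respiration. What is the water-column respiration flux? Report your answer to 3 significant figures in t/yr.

At steady state ΣF_in = ΣF_out.
ΣF_in = 27100 t/yr.
Water-column respiration flux = ΣF_in − (2140) = 27100 − 2140 = 24960 t/yr.

25000 t/yr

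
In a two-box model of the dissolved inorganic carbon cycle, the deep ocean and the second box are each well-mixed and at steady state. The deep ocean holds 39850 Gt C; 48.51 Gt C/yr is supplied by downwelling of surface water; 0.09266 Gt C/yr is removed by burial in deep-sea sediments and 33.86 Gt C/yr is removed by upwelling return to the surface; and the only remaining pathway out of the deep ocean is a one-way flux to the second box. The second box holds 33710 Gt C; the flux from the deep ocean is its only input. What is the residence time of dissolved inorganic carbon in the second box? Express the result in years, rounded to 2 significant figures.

Balance the deep ocean: ΣF_in = 48.510 Gt C/yr.
Flux to the second box = ΣF_in − (0.09266 + 33.86) = 14.557 Gt C/yr.
At steady state the output of the second box equals its input, 14.557 Gt C/yr.
τ = M / F = 33710 / 14.557 = 2316 yr.

2300 yr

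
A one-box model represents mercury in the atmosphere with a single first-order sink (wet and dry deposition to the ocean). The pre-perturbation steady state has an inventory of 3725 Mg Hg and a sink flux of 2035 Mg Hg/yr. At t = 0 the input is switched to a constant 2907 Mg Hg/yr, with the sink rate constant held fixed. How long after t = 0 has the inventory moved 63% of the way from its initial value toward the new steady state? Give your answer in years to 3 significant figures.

1.82 yr

τ = M₀/F₀ = 3725/2035 = 1.830 yr.
The remaining gap fraction is e^(−t/τ); 63% covered ⇒ e^(−t/τ) = 0.370.
t = −τ ln(0.370) = 1.830 × 0.9943 = 1.820 yr.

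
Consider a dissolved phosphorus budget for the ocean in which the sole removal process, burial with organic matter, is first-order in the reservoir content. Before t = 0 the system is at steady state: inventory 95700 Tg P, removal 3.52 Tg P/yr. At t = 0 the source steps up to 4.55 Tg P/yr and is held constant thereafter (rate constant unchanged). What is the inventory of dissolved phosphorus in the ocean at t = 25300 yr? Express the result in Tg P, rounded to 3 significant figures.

Residence time τ = M₀/F₀ = 27190 yr. The eventual steady state is M_∞ = M₀·(F₁/F₀) = 95700 × 4.55/3.52 = 123700 Tg P.
The anomaly ΔM(t) = M(t) − M_∞ decays as ΔM₀·e^(−t/τ) with ΔM₀ = 95700 − 123700 = −28000 Tg P.
At t = 25300 yr, e^(−t/τ) = e^(−0.9306) = 0.3943, so ΔM = −11040 Tg P and M = 123700 − 11040 = 112660 Tg P.

113000 Tg P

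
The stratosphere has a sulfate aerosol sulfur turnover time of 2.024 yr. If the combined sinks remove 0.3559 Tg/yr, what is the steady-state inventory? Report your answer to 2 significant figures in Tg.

0.72 Tg

τ = M/F ⇒ M = τ × F = 2.024 × 0.3559 = 0.7203 Tg.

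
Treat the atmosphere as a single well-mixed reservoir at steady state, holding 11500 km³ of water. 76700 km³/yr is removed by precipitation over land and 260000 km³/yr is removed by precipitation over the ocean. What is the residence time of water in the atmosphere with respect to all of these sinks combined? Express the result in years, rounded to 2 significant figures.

Total removal flux = 76700 + 260000 = 336700 km³/yr.
τ = M / ΣF_out = 11500 / 336700 = 0.03416 yr.

0.034 yr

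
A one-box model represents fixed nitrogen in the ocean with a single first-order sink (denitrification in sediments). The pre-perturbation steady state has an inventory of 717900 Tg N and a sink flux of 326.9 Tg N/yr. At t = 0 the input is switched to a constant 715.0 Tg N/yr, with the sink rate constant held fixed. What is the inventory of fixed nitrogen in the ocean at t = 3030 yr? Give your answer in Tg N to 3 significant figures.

τ = M₀/F₀ = 717900/326.9 = 2196 yr; rate constant k = 1/τ.
New steady state M_∞ = F₁/k = F₁·τ = 715.0 × 2196 = 1.5702×10^6 Tg N.
M(t) = M_∞ + (M₀ − M_∞)·e^(−t/τ); t/τ = 3030/2196 = 1.380, so e^(−t/τ) = 0.2516.
M(t) = 1.5702×10^6 − 852300 × 0.2516 = 1.3557×10^6 Tg N.

1.36×10^6 Tg N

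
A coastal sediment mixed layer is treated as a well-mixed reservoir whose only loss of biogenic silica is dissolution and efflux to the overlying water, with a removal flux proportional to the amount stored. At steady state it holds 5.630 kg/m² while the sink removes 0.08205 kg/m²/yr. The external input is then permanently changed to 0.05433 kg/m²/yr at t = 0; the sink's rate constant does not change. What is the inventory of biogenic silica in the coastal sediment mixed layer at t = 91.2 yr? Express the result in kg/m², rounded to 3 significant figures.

Residence time τ = M₀/F₀ = 68.62 yr. The eventual steady state is M_∞ = M₀·(F₁/F₀) = 5.630 × 0.05433/0.08205 = 3.7279 kg/m².
The anomaly ΔM(t) = M(t) − M_∞ decays as ΔM₀·e^(−t/τ) with ΔM₀ = 5.630 − 3.7279 = 1.902 kg/m².
At t = 91.2 yr, e^(−t/τ) = e^(−1.329) = 0.2647, so ΔM = 0.5035 kg/m² and M = 3.7279 + 0.5035 = 4.2314 kg/m².

4.23 kg/m²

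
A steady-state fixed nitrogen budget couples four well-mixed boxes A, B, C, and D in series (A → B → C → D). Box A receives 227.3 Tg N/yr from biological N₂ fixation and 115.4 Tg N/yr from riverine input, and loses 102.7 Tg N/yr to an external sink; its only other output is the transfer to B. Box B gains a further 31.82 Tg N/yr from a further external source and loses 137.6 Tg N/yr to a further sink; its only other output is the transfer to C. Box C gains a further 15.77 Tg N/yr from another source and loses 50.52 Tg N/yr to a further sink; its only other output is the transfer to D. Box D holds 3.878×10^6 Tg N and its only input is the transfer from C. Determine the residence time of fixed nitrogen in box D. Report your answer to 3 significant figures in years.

39000 yr

Box A: F(A→B) = (227.3 + 115.4) − 102.7 = 240.00 Tg N/yr.
Box B: F(B→C) = (240.00 + 31.82) − 137.6 = 134.22 Tg N/yr.
Box C: F(C→D) = (134.22 + 15.77) − 50.52 = 99.470 Tg N/yr.
Box D throughput = its input = 99.470 Tg N/yr; τ = 3.878×10^6 / 99.470 = 38990 yr.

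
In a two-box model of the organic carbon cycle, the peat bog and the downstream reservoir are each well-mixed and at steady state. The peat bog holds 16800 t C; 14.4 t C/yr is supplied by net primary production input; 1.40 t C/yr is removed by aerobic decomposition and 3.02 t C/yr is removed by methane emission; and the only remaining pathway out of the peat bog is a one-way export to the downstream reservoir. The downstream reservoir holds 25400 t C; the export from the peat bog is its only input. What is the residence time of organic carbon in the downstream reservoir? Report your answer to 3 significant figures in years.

Balance the peat bog: ΣF_in = 14.400 t C/yr.
Export to the downstream reservoir = ΣF_in − (1.40 + 3.02) = 9.9800 t C/yr.
At steady state the output of the downstream reservoir equals its input, 9.9800 t C/yr.
τ = M / F = 25400 / 9.9800 = 2545 yr.

2550 yr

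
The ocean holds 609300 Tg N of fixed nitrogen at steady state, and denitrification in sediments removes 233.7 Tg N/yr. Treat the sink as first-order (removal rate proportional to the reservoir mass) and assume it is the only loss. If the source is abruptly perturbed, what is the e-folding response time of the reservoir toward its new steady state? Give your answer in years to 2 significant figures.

2600 yr

For a linear reservoir the response time equals the residence time τ = M/F.
τ = 609300 / 233.7 = 2607 yr.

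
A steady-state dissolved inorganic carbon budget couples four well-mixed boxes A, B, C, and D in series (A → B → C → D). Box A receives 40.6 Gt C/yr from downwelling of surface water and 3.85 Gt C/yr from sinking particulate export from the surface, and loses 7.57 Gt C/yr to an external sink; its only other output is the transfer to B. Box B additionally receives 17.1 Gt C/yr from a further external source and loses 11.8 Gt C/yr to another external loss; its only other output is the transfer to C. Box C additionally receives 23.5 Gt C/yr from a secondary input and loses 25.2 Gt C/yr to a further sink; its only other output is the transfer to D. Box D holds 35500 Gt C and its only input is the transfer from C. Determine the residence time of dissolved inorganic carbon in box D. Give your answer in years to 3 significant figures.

877 yr

Box A: F(A→B) = (40.6 + 3.85) − 7.57 = 36.880 Gt C/yr.
Box B: F(B→C) = (36.880 + 17.1) − 11.8 = 42.180 Gt C/yr.
Box C: F(C→D) = (42.180 + 23.5) − 25.2 = 40.480 Gt C/yr.
Box D throughput = its input = 40.480 Gt C/yr; τ = 35500 / 40.480 = 877.0 yr.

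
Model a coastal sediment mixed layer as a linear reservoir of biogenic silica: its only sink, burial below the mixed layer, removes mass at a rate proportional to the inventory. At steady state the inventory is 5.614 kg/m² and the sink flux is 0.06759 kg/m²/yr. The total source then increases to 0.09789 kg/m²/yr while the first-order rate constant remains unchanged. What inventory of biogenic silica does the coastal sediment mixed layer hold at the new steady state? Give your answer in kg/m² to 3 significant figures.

8.13 kg/m²

Rate constant k = F/M = 0.06759 / 5.614 = 0.01204 yr⁻¹.
At the new steady state, source = k·M_new ⇒ M_new = 0.09789 / 0.01204 = 8.131 kg/m².
(Equivalently M_new = M × F_new/F_old = 5.614 × 0.09789/0.06759.)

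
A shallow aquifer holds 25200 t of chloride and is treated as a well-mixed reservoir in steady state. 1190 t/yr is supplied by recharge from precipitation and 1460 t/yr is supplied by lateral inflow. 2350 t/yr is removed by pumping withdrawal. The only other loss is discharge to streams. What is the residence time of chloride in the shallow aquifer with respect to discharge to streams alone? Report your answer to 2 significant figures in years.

84 yr

At steady state ΣF_in = ΣF_out.
ΣF_in = 1190 + 1460 = 2650.0 t/yr.
Discharge to streams flux = ΣF_in − (2350) = 2650.0 − 2350 = 300.0 t/yr.
τ = M / F = 25200 / 300.0 = 84.00 yr.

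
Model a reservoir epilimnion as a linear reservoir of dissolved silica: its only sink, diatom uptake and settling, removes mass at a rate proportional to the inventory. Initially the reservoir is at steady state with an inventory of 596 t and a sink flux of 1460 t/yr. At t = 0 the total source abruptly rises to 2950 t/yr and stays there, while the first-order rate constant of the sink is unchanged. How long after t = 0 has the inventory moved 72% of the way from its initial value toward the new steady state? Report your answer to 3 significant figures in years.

0.520 yr

τ = M₀/F₀ = 596/1460 = 0.4082 yr.
The remaining gap fraction is e^(−t/τ); 72% covered ⇒ e^(−t/τ) = 0.280.
t = −τ ln(0.280) = 0.4082 × 1.273 = 0.5196 yr.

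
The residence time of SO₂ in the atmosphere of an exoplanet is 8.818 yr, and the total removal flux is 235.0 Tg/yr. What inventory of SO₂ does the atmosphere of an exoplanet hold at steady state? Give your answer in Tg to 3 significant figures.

2070 Tg

τ = M/F ⇒ M = τ × F = 8.818 × 235.0 = 2072 Tg.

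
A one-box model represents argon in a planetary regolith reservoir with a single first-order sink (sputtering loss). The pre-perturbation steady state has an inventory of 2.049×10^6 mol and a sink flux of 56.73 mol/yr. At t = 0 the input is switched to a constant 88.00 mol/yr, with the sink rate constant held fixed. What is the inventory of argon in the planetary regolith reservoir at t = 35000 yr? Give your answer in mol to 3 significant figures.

2.75×10^6 mol

The sink rate constant is k = F₀/M₀ = 56.73/2.049×10^6 = 2.769×10^-5 yr⁻¹.
Solving dM/dt = F₁ − kM with M(0) = M₀ gives M(t) = F₁/k + (M₀ − F₁/k)·e^(−kt).
F₁/k = 88.00/2.769×10^-5 = 3.1784×10^6 mol; kt = 2.769×10^-5 × 35000 = 0.9690, e^(−kt) = 0.3794.
M(35000) = 3.1784×10^6 + (2.049×10^6 − 3.1784×10^6) × 0.3794 = 3.1784×10^6 − 428600 = 2.7499×10^6 mol.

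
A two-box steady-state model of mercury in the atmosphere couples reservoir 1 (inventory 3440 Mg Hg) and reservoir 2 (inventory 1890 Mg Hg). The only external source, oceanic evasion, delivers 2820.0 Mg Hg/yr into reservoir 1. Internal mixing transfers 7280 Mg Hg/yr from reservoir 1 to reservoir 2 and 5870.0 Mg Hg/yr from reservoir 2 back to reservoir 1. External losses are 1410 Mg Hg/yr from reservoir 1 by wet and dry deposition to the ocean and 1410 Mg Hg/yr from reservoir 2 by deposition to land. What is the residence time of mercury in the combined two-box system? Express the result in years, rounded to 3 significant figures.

Treat the two boxes together as one reservoir: the mixing fluxes between them are internal recycling, so τ = ΣM / Σ(external losses).
M_total = 3440 + 1890 = 5330.0 Mg Hg.
ΣF_external_out = 1410 + 1410 = 2820.0 Mg Hg/yr.
τ = M_total / ΣF_ext = 5330.0 / 2820.0 = 1.890 yr.

1.89 yr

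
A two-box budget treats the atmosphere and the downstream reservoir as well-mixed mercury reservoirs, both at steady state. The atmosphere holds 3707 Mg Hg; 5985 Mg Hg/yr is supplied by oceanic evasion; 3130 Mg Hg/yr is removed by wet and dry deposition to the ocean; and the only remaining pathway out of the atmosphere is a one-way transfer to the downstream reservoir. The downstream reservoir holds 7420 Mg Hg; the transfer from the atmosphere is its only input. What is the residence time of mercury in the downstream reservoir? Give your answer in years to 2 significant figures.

2.6 yr

Balance the atmosphere: ΣF_in = 5985.0 Mg Hg/yr.
Transfer to the downstream reservoir = ΣF_in − (3130) = 2855.0 Mg Hg/yr.
At steady state the output of the downstream reservoir equals its input, 2855.0 Mg Hg/yr.
τ = M / F = 7420 / 2855.0 = 2.599 yr.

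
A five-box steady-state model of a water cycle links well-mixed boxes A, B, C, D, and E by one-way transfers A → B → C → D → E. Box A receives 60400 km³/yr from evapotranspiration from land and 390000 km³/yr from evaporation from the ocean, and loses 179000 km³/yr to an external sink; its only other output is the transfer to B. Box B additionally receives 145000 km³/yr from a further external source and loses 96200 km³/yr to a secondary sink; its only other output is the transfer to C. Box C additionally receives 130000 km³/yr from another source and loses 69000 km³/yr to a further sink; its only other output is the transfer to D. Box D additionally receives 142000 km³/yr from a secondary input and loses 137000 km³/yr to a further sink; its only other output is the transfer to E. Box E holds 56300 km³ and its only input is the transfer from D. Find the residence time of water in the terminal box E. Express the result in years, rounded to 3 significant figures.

0.146 yr

Box A: F(A→B) = (60400 + 390000) − 179000 = 271400 km³/yr.
Box B: F(B→C) = (271400 + 145000) − 96200 = 320200 km³/yr.
Box C: F(C→D) = (320200 + 130000) − 69000 = 381200 km³/yr.
Box D: F(D→E) = (381200 + 142000) − 137000 = 386200 km³/yr.
Box E throughput = its input = 386200 km³/yr; τ = 56300 / 386200 = 0.1458 yr.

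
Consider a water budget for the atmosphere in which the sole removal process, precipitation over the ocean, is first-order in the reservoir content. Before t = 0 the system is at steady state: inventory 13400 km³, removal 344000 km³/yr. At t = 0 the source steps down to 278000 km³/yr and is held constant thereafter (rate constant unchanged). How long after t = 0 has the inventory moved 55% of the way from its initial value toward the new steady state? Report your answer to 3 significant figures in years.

τ = M₀/F₀ = 13400/344000 = 0.03895 yr.
The remaining gap fraction is e^(−t/τ); 55% covered ⇒ e^(−t/τ) = 0.450.
t = −τ ln(0.450) = 0.03895 × 0.7985 = 0.03110 yr.

0.0311 yr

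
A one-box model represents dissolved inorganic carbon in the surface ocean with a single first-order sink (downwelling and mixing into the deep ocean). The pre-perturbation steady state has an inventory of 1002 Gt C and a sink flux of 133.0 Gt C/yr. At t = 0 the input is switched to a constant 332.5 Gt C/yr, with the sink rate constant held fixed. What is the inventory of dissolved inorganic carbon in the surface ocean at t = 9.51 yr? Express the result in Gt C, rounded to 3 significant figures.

τ = M₀/F₀ = 1002/133.0 = 7.534 yr; rate constant k = 1/τ.
New steady state M_∞ = F₁/k = F₁·τ = 332.5 × 7.534 = 2505.0 Gt C.
M(t) = M_∞ + (M₀ − M_∞)·e^(−t/τ); t/τ = 9.51/7.534 = 1.262, so e^(−t/τ) = 0.2830.
M(t) = 2505.0 − 1503 × 0.2830 = 2079.6 Gt C.

2080 Gt C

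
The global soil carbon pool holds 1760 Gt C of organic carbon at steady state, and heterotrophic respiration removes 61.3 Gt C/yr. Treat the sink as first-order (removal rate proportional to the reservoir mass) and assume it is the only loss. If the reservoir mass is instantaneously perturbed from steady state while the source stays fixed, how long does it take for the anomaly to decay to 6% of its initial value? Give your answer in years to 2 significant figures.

For a linear reservoir the anomaly decays as exp(−t/τ) with τ = M/F = 1760/61.3 = 28.71 yr.
exp(−t/τ) = 0.06 ⇒ t = −τ ln(0.06) = 28.71 × 2.813 = 80.78 yr.

81 yr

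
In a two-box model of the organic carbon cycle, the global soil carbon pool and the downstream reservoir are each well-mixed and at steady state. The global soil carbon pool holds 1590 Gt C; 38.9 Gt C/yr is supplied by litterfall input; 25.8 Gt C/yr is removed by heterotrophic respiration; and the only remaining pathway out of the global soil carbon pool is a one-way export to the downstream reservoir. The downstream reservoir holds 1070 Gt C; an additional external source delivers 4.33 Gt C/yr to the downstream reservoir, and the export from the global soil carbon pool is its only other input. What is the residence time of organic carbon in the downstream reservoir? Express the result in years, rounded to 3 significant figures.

61.4 yr

Balance the global soil carbon pool: ΣF_in = 38.900 Gt C/yr.
Export to the downstream reservoir = ΣF_in − (25.8) = 13.100 Gt C/yr.
Total input to the downstream reservoir = 13.100 + 4.33 = 17.430 Gt C/yr; at steady state this equals its total output.
τ = M / F = 1070 / 17.430 = 61.39 yr.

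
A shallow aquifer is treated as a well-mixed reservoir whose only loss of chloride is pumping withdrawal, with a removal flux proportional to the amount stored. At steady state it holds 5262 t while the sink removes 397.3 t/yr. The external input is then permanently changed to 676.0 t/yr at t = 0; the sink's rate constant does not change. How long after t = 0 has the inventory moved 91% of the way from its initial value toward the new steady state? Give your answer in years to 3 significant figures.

31.9 yr

τ = M₀/F₀ = 5262/397.3 = 13.24 yr.
The remaining gap fraction is e^(−t/τ); 91% covered ⇒ e^(−t/τ) = 0.0900.
t = −τ ln(0.0900) = 13.24 × 2.408 = 31.89 yr.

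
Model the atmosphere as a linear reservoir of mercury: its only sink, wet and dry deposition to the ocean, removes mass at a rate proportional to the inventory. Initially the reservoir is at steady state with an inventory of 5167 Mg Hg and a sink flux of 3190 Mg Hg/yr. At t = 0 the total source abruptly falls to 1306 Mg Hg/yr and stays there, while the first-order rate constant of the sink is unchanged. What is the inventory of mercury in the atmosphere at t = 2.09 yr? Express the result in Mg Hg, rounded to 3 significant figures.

The sink rate constant is k = F₀/M₀ = 3190/5167 = 0.6174 yr⁻¹.
Solving dM/dt = F₁ − kM with M(0) = M₀ gives M(t) = F₁/k + (M₀ − F₁/k)·e^(−kt).
F₁/k = 1306/0.6174 = 2115.4 Mg Hg; kt = 0.6174 × 2.09 = 1.290, e^(−kt) = 0.2752.
M(2.09) = 2115.4 + (5167 − 2115.4) × 0.2752 = 2115.4 + 839.7 = 2955.1 Mg Hg.

2960 Mg Hg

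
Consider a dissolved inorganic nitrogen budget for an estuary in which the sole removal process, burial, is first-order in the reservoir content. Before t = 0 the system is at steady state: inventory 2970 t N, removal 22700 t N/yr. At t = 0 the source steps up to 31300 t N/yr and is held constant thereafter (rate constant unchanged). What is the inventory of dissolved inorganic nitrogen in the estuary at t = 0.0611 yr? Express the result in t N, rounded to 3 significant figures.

3390 t N

The sink rate constant is k = F₀/M₀ = 22700/2970 = 7.643 yr⁻¹.
Solving dM/dt = F₁ − kM with M(0) = M₀ gives M(t) = F₁/k + (M₀ − F₁/k)·e^(−kt).
F₁/k = 31300/7.643 = 4095.2 t N; kt = 7.643 × 0.0611 = 0.4670, e^(−kt) = 0.6269.
M(0.0611) = 4095.2 + (2970 − 4095.2) × 0.6269 = 4095.2 − 705.4 = 3389.8 t N.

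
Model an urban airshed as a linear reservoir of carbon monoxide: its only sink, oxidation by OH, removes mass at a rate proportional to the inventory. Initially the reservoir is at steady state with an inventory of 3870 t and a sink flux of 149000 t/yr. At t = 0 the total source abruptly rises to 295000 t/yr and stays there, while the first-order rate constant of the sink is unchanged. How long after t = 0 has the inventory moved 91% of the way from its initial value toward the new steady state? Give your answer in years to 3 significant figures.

τ = M₀/F₀ = 3870/149000 = 0.02597 yr.
The remaining gap fraction is e^(−t/τ); 91% covered ⇒ e^(−t/τ) = 0.0900.
t = −τ ln(0.0900) = 0.02597 × 2.408 = 0.06254 yr.

0.0625 yr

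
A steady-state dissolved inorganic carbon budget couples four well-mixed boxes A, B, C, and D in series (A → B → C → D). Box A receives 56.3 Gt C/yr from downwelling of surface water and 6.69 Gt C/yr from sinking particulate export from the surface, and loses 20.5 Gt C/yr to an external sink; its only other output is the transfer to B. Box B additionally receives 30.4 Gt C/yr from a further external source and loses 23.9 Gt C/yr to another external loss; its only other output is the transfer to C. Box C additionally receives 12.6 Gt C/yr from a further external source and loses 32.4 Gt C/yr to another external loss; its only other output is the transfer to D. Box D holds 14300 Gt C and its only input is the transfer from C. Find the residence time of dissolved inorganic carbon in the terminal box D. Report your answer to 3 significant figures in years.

Box A: F(A→B) = (56.3 + 6.69) − 20.5 = 42.490 Gt C/yr.
Box B: F(B→C) = (42.490 + 30.4) − 23.9 = 48.990 Gt C/yr.
Box C: F(C→D) = (48.990 + 12.6) − 32.4 = 29.190 Gt C/yr.
Box D throughput = its input = 29.190 Gt C/yr; τ = 14300 / 29.190 = 489.9 yr.

490 yr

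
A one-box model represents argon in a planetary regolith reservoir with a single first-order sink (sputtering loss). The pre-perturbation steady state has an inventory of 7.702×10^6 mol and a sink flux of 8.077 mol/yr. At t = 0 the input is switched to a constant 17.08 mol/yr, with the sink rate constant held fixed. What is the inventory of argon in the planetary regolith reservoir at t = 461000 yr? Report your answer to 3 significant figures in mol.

τ = M₀/F₀ = 7.702×10^6/8.077 = 953600 yr; rate constant k = 1/τ.
New steady state M_∞ = F₁/k = F₁·τ = 17.08 × 953600 = 1.6287×10^7 mol.
M(t) = M_∞ + (M₀ − M_∞)·e^(−t/τ); t/τ = 461000/953600 = 0.4834, so e^(−t/τ) = 0.6167.
M(t) = 1.6287×10^7 − 8.585×10^6 × 0.6167 = 1.0993×10^7 mol.

1.10×10^7 mol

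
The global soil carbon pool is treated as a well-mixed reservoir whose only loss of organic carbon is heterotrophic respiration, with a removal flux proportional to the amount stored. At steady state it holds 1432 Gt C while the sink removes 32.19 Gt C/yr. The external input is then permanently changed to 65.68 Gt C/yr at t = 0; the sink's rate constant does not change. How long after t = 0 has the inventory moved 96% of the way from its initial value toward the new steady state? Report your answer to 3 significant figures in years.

143 yr

τ = M₀/F₀ = 1432/32.19 = 44.49 yr.
The remaining gap fraction is e^(−t/τ); 96% covered ⇒ e^(−t/τ) = 0.0400.
t = −τ ln(0.0400) = 44.49 × 3.219 = 143.2 yr.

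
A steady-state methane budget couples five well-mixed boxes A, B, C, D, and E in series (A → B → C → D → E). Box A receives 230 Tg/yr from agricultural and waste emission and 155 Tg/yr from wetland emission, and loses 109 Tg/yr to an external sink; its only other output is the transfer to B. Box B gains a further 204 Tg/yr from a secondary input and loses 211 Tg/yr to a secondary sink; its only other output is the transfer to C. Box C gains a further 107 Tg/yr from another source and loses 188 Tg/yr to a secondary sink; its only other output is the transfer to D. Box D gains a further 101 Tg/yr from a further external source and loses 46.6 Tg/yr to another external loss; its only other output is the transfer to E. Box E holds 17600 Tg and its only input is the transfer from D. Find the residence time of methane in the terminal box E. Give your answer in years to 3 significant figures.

Box A: F(A→B) = (230 + 155) − 109 = 276.00 Tg/yr.
Box B: F(B→C) = (276.00 + 204) − 211 = 269.00 Tg/yr.
Box C: F(C→D) = (269.00 + 107) − 188 = 188.00 Tg/yr.
Box D: F(D→E) = (188.00 + 101) − 46.6 = 242.40 Tg/yr.
Box E throughput = its input = 242.40 Tg/yr; τ = 17600 / 242.40 = 72.61 yr.

72.6 yr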